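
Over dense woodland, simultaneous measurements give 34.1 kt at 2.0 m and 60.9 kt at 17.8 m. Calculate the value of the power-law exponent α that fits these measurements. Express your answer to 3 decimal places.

α ≈ 0.265

Power law: V₂/V₁ = (z₂/z₁)^α ⇒ α = ln(V₂/V₁) / ln(z₂/z₁)
α = ln(60.9/34.1) / ln(17.8/2.0) = ln(1.7859) / ln(8.9000)
  = 0.57994 / 2.18605 = 0.26529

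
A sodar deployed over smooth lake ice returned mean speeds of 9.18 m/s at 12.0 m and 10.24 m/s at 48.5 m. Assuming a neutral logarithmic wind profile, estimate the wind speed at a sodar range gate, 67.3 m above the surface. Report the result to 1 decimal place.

10.5 m/s

Log law: V ∝ ln(z/z₀). From the pair, with r = V₁/V₂ = 0.89648,
ln z₀ = (ln z₁ − r·ln z₂)/(1 − r) = (2.4849 − 0.89648×3.8816)/0.10352 = -9.6107 → z₀ = 0.00006701 m
V₃ = V₁ · ln(z₃/z₀)/ln(z₁/z₀) = 9.18 × 13.8198/12.0956 = 10.4886 m/s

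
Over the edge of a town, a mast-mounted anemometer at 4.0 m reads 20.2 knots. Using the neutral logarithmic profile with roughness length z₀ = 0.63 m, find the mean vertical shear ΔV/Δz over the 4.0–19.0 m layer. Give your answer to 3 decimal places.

1.135 knots/m

Log law: V₂ = V₁ · ln(z₂/z₀)/ln(z₁/z₀) = 20.2 × 3.4065/1.8483 = 37.2286 knots
ΔV/Δz = (37.2286 − 20.2)/(19.0 − 4.0) = 17.0286/15.0000 = 1.13524 knots/m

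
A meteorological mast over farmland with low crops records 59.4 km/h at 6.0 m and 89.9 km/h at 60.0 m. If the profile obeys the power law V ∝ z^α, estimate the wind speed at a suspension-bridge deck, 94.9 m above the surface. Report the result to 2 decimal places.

First find α: α = ln(V₂/V₁)/ln(z₂/z₁) = ln(89.9/59.4)/ln(60.0/6.0) = 0.41440/2.30259 = 0.1800
Extrapolate from 60.0 m to 94.9 m: V₃ = 89.9 × (94.9/60.0)^0.1800 = 89.9 × 1.0860 = 97.6326 km/h

97.63 km/h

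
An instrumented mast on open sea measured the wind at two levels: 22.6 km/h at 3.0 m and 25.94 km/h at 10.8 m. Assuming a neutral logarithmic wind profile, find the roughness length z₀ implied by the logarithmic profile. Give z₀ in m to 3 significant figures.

Log law: V(z) ∝ ln(z/z₀). With r = V₁/V₂ = 22.6/25.94 = 0.87124,
r · ln(z₂/z₀) = ln(z₁/z₀) ⇒ ln z₀ = (ln z₁ − r·ln z₂)/(1 − r)
ln z₀ = (1.09861 − 0.87124×2.37955) / 0.12876 = -7.5688
z₀ = exp(-7.5688) = 0.0005163 m

z₀ ≈ 0.000516 m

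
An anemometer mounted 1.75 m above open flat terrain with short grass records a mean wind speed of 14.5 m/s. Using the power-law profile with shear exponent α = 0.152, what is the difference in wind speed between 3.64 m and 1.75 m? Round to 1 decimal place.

1.7 m/s

Power law: V₂ = V₁ · (z₂/z₁)^α = 14.5 × (2.0800)^0.152 = 16.2074 m/s
ΔV = 16.2074 − 14.5 = 1.7074 m/s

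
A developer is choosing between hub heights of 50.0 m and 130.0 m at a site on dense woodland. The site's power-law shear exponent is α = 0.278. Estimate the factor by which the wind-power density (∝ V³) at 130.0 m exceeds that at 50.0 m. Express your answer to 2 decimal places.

2.22

Speed ratio: V_B/V_A = (z_B/z_A)^α = (130.0/50.0)^0.278 = (2.6000)^0.278 = 1.30426
Power-density ratio: P_B/P_A = (V_B/V_A)³ = (1.30426)³ = 2.21864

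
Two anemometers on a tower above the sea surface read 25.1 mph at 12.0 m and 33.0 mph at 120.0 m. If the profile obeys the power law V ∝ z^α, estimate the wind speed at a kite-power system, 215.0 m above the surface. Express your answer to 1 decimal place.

First find α: α = ln(V₂/V₁)/ln(z₂/z₁) = ln(33.0/25.1)/ln(120.0/12.0) = 0.27364/2.30259 = 0.1188
Extrapolate from 120.0 m to 215.0 m: V₃ = 33.0 × (215.0/120.0)^0.1188 = 33.0 × 1.0718 = 35.3680 mph

35.4 mph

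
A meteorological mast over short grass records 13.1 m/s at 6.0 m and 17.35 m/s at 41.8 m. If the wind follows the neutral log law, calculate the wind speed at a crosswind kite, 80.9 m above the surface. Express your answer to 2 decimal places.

18.80 m/s

Log law: V ∝ ln(z/z₀). From the pair, with r = V₁/V₂ = 0.75504,
ln z₀ = (ln z₁ − r·ln z₂)/(1 − r) = (1.7918 − 0.75504×3.7329)/0.24496 = -4.1915 → z₀ = 0.01512 m
V₃ = V₁ · ln(z₃/z₀)/ln(z₁/z₀) = 13.1 × 8.5847/5.9833 = 18.7957 m/s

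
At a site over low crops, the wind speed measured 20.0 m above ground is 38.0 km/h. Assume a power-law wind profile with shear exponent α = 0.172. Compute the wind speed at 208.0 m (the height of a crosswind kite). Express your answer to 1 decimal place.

Power-law profile: V₂ = V₁ · (z₂/z₁)^α
V₂ = 38.0 × (208.0/20.0)^0.172 = 38.0 × (10.4000)^0.172
    = 38.0 × 1.4960 = 56.8478 km/h

56.8 km/h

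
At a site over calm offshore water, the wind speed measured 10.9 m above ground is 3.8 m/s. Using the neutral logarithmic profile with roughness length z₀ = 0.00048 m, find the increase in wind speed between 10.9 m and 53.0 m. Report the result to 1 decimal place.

0.6 m/s

Log law: V₂ = V₁ · ln(z₂/z₀)/ln(z₁/z₀) = 3.8 × 11.6120/10.0305 = 4.3992 m/s
ΔV = 4.3992 − 3.8 = 0.5992 m/s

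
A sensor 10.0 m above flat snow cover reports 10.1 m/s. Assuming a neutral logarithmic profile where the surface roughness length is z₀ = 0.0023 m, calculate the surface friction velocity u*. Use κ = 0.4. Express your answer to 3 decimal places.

u* ≈ 0.482 m/s

Log law: V(z) = (u*/κ) · ln(z/z₀) ⇒ u* = κ · V / ln(z/z₀)
u* = 0.4 × 10.1 / ln(10.0/0.0023) = 0.4 × 10.1 / 8.3774
   = 4.0400 / 8.3774 = 0.4822 m/s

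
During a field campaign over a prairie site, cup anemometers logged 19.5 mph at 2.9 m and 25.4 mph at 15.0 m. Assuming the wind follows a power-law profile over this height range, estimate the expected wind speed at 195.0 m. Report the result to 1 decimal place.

38.4 mph

First find α: α = ln(V₂/V₁)/ln(z₂/z₁) = ln(25.4/19.5)/ln(15.0/2.9) = 0.26433/1.64334 = 0.1609
Extrapolate from 15.0 m to 195.0 m: V₃ = 25.4 × (195.0/15.0)^0.1609 = 25.4 × 1.5107 = 38.3720 mph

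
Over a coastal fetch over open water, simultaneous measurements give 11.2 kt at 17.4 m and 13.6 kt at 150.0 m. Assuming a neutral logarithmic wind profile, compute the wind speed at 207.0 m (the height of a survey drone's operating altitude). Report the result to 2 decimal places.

Log law: V ∝ ln(z/z₀). From the pair, with r = V₁/V₂ = 0.82353,
ln z₀ = (ln z₁ − r·ln z₂)/(1 − r) = (2.8565 − 0.82353×5.0106)/0.17647 = -7.1963 → z₀ = 0.0007494 m
V₃ = V₁ · ln(z₃/z₀)/ln(z₁/z₀) = 11.2 × 12.5290/10.0528 = 13.9588 kt

13.96 kt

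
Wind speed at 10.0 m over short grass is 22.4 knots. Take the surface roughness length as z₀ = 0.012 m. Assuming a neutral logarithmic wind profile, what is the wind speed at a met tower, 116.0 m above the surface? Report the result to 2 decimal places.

Log law: V(z) ∝ ln(z/z₀), so V₂/V₁ = ln(z₂/z₀) / ln(z₁/z₀).
ln(116.0/0.012) = 9.1764, ln(10.0/0.012) = 6.7254
V₂ = 22.4 × 9.1764/6.7254 = 22.4 × 1.3644 = 30.5634 knots

30.56 knots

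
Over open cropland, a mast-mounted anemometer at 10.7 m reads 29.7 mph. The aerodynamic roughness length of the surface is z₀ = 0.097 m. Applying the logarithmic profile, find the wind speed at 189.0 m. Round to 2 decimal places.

Log law: V(z) ∝ ln(z/z₀), so V₂/V₁ = ln(z₂/z₀) / ln(z₁/z₀).
ln(189.0/0.097) = 7.5748, ln(10.7/0.097) = 4.7033
V₂ = 29.7 × 7.5748/4.7033 = 29.7 × 1.6105 = 47.8328 mph

47.83 mph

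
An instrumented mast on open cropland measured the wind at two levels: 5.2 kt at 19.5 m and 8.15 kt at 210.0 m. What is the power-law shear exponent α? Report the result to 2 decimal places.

Power law: V₂/V₁ = (z₂/z₁)^α ⇒ α = ln(V₂/V₁) / ln(z₂/z₁)
α = ln(8.15/5.2) / ln(210.0/19.5) = ln(1.5673) / ln(10.7692)
  = 0.44936 / 2.37669 = 0.18907

α ≈ 0.19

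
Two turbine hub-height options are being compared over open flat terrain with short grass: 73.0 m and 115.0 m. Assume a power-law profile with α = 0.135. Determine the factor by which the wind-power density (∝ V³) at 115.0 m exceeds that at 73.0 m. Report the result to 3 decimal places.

1.202

Speed ratio: V_B/V_A = (z_B/z_A)^α = (115.0/73.0)^0.135 = (1.5753)^0.135 = 1.06328
Power-density ratio: P_B/P_A = (V_B/V_A)³ = (1.06328)³ = 1.20209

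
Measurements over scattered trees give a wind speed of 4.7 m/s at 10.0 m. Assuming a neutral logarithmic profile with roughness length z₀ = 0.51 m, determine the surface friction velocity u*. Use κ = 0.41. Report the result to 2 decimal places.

Log law: V(z) = (u*/κ) · ln(z/z₀) ⇒ u* = κ · V / ln(z/z₀)
u* = 0.41 × 4.7 / ln(10.0/0.51) = 0.41 × 4.7 / 2.9759
   = 1.9270 / 2.9759 = 0.6475 m/s

u* ≈ 0.65 m/s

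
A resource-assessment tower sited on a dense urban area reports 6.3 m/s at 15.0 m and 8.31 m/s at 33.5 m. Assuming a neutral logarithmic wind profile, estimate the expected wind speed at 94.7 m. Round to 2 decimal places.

Log law: V ∝ ln(z/z₀). From the pair, with r = V₁/V₂ = 0.75812,
ln z₀ = (ln z₁ − r·ln z₂)/(1 − r) = (2.7081 − 0.75812×3.5115)/0.24188 = 0.1896 → z₀ = 1.209 m
V₃ = V₁ · ln(z₃/z₀)/ln(z₁/z₀) = 6.3 × 4.3611/2.5184 = 10.9096 m/s

10.91 m/s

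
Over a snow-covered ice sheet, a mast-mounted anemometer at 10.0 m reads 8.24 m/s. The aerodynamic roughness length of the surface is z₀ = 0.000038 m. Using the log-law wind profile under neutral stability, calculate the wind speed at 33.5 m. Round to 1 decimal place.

9.0 m/s

Log law: V(z) ∝ ln(z/z₀), so V₂/V₁ = ln(z₂/z₀) / ln(z₁/z₀).
ln(33.5/0.000038) = 13.6895, ln(10.0/0.000038) = 12.4805
V₂ = 8.24 × 13.6895/12.4805 = 8.24 × 1.0969 = 9.0382 m/s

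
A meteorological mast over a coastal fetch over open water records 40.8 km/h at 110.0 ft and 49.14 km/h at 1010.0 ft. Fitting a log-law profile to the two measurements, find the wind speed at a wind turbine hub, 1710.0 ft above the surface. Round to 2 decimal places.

Log law: V ∝ ln(z/z₀). From the pair, with r = V₁/V₂ = 0.83028,
ln z₀ = (ln z₁ − r·ln z₂)/(1 − r) = (4.7005 − 0.83028×6.9177)/0.16972 = -6.1464 → z₀ = 0.002141 ft
V₃ = V₁ · ln(z₃/z₀)/ln(z₁/z₀) = 40.8 × 13.5906/10.8469 = 51.1206 km/h

51.12 km/h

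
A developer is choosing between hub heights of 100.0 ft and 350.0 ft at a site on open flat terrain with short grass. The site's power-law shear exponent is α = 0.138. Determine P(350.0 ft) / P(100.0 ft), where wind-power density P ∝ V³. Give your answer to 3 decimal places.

1.680

Speed ratio: V_B/V_A = (z_B/z_A)^α = (350.0/100.0)^0.138 = (3.5000)^0.138 = 1.18872
Power-density ratio: P_B/P_A = (V_B/V_A)³ = (1.18872)³ = 1.67975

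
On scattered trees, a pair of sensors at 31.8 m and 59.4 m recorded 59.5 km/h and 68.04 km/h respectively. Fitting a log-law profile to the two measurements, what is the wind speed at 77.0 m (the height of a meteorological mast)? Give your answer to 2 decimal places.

Log law: V ∝ ln(z/z₀). From the pair, with r = V₁/V₂ = 0.87449,
ln z₀ = (ln z₁ − r·ln z₂)/(1 − r) = (3.4595 − 0.87449×4.0843)/0.12551 = -0.8938 → z₀ = 0.4091 m
V₃ = V₁ · ln(z₃/z₀)/ln(z₁/z₀) = 59.5 × 5.2376/4.3533 = 71.5869 km/h

71.59 km/h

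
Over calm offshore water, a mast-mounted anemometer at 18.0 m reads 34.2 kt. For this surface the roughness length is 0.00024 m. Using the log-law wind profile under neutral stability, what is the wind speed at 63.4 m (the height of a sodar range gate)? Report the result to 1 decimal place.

38.0 kt

Log law: V(z) ∝ ln(z/z₀), so V₂/V₁ = ln(z₂/z₀) / ln(z₁/z₀).
ln(63.4/0.00024) = 12.4843, ln(18.0/0.00024) = 11.2252
V₂ = 34.2 × 12.4843/11.2252 = 34.2 × 1.1122 = 38.0361 kt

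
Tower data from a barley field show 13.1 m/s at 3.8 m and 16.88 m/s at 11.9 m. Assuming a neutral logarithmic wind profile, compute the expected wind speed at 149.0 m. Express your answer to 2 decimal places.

25.25 m/s

Log law: V ∝ ln(z/z₀). From the pair, with r = V₁/V₂ = 0.77607,
ln z₀ = (ln z₁ − r·ln z₂)/(1 − r) = (1.3350 − 0.77607×2.4765)/0.22393 = -2.6211 → z₀ = 0.07272 m
V₃ = V₁ · ln(z₃/z₀)/ln(z₁/z₀) = 13.1 × 7.6251/3.9561 = 25.2491 m/s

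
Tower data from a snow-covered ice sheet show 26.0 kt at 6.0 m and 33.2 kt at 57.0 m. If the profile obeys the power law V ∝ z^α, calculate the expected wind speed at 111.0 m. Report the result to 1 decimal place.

35.7 kt

First find α: α = ln(V₂/V₁)/ln(z₂/z₁) = ln(33.2/26.0)/ln(57.0/6.0) = 0.24445/2.25129 = 0.1086
Extrapolate from 57.0 m to 111.0 m: V₃ = 33.2 × (111.0/57.0)^0.1086 = 33.2 × 1.0751 = 35.6917 kt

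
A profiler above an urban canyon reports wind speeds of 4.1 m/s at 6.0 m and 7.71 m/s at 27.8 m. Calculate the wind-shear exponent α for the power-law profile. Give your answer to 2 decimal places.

Power law: V₂/V₁ = (z₂/z₁)^α ⇒ α = ln(V₂/V₁) / ln(z₂/z₁)
α = ln(7.71/4.1) / ln(27.8/6.0) = ln(1.8805) / ln(4.6333)
  = 0.63153 / 1.53328 = 0.41188

α ≈ 0.41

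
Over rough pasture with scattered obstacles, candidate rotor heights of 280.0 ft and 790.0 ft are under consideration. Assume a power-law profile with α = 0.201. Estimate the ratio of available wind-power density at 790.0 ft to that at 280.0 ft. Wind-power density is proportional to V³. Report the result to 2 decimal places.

Speed ratio: V_B/V_A = (z_B/z_A)^α = (790.0/280.0)^0.201 = (2.8214)^0.201 = 1.23181
Power-density ratio: P_B/P_A = (V_B/V_A)³ = (1.23181)³ = 1.86910

1.87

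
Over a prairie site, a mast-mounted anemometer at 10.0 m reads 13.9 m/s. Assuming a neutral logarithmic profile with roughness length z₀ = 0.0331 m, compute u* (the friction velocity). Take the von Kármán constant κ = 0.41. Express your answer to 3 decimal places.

u* ≈ 0.998 m/s

Log law: V(z) = (u*/κ) · ln(z/z₀) ⇒ u* = κ · V / ln(z/z₀)
u* = 0.41 × 13.9 / ln(10.0/0.0331) = 0.41 × 13.9 / 5.7108
   = 5.6990 / 5.7108 = 0.9979 m/s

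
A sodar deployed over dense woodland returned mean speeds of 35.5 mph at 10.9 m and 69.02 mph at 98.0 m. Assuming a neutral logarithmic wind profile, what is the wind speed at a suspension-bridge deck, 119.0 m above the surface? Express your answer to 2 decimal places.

Log law: V ∝ ln(z/z₀). From the pair, with r = V₁/V₂ = 0.51434,
ln z₀ = (ln z₁ − r·ln z₂)/(1 − r) = (2.3888 − 0.51434×4.5850)/0.48566 = 0.0628 → z₀ = 1.065 m
V₃ = V₁ · ln(z₃/z₀)/ln(z₁/z₀) = 35.5 × 4.7163/2.3259 = 71.9833 mph

71.98 mph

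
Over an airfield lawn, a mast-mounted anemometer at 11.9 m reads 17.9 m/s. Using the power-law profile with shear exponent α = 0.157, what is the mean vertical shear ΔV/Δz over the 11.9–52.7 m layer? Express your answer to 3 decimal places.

0.115 m/s/m

Power law: V₂ = V₁ · (z₂/z₁)^α = 17.9 × (4.4286)^0.157 = 22.6108 m/s
ΔV/Δz = (22.6108 − 17.9)/(52.7 − 11.9) = 4.7108/40.8000 = 0.11546 m/s/m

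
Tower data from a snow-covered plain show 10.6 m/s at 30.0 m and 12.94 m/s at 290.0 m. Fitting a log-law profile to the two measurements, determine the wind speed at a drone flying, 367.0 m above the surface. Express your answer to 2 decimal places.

13.18 m/s

Log law: V ∝ ln(z/z₀). From the pair, with r = V₁/V₂ = 0.81917,
ln z₀ = (ln z₁ − r·ln z₂)/(1 − r) = (3.4012 − 0.81917×5.6699)/0.18083 = -6.8757 → z₀ = 0.001033 m
V₃ = V₁ · ln(z₃/z₀)/ln(z₁/z₀) = 10.6 × 12.7811/10.2769 = 13.1829 m/s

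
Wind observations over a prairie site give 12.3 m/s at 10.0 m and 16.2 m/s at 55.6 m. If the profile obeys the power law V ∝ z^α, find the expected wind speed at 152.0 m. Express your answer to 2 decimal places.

First find α: α = ln(V₂/V₁)/ln(z₂/z₁) = ln(16.2/12.3)/ln(55.6/10.0) = 0.27541/1.71560 = 0.1605
Extrapolate from 55.6 m to 152.0 m: V₃ = 16.2 × (152.0/55.6)^0.1605 = 16.2 × 1.1752 = 19.0384 m/s

19.04 m/s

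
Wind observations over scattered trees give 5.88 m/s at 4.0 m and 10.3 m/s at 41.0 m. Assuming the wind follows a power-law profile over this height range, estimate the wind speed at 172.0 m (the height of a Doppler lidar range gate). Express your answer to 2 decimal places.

First find α: α = ln(V₂/V₁)/ln(z₂/z₁) = ln(10.3/5.88)/ln(41.0/4.0) = 0.56059/2.32728 = 0.2409
Extrapolate from 41.0 m to 172.0 m: V₃ = 10.3 × (172.0/41.0)^0.2409 = 10.3 × 1.4126 = 14.5493 m/s

14.55 m/s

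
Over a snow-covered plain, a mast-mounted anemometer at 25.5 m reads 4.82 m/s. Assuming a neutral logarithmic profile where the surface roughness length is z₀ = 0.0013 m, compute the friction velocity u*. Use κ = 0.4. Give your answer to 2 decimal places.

u* ≈ 0.20 m/s

Log law: V(z) = (u*/κ) · ln(z/z₀) ⇒ u* = κ · V / ln(z/z₀)
u* = 0.4 × 4.82 / ln(25.5/0.0013) = 0.4 × 4.82 / 9.8841
   = 1.9280 / 9.8841 = 0.1951 m/s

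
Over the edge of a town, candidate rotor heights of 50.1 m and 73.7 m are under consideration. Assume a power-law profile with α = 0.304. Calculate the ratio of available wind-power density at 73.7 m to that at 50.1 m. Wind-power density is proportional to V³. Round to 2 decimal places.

Speed ratio: V_B/V_A = (z_B/z_A)^α = (73.7/50.1)^0.304 = (1.4711)^0.304 = 1.12450
Power-density ratio: P_B/P_A = (V_B/V_A)³ = (1.12450)³ = 1.42193

1.42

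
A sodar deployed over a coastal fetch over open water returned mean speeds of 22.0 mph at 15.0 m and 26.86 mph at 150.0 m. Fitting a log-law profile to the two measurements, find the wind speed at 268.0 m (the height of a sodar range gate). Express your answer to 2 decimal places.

Log law: V ∝ ln(z/z₀). From the pair, with r = V₁/V₂ = 0.81906,
ln z₀ = (ln z₁ − r·ln z₂)/(1 − r) = (2.7081 − 0.81906×5.0106)/0.18094 = -7.7152 → z₀ = 0.0004460 m
V₃ = V₁ · ln(z₃/z₀)/ln(z₁/z₀) = 22.0 × 13.3062/10.4232 = 28.0849 mph

28.08 mph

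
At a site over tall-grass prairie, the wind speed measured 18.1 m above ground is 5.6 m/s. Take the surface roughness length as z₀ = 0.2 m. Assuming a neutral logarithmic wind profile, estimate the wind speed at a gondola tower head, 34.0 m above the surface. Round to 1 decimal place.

Log law: V(z) ∝ ln(z/z₀), so V₂/V₁ = ln(z₂/z₀) / ln(z₁/z₀).
ln(34.0/0.2) = 5.1358, ln(18.1/0.2) = 4.5053
V₂ = 5.6 × 5.1358/4.5053 = 5.6 × 1.1399 = 6.3836 m/s

6.4 m/s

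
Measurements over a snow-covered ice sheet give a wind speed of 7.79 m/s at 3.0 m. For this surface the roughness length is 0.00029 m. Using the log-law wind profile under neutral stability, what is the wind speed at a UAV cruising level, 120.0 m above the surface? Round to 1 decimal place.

10.9 m/s

Log law: V(z) ∝ ln(z/z₀), so V₂/V₁ = ln(z₂/z₀) / ln(z₁/z₀).
ln(120.0/0.00029) = 12.9331, ln(3.0/0.00029) = 9.2442
V₂ = 7.79 × 12.9331/9.2442 = 7.79 × 1.3990 = 10.8986 m/s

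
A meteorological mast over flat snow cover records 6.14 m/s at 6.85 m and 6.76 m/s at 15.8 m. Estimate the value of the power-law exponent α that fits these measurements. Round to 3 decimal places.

α ≈ 0.115

Power law: V₂/V₁ = (z₂/z₁)^α ⇒ α = ln(V₂/V₁) / ln(z₂/z₁)
α = ln(6.76/6.14) / ln(15.8/6.85) = ln(1.1010) / ln(2.3066)
  = 0.09620 / 0.83576 = 0.11510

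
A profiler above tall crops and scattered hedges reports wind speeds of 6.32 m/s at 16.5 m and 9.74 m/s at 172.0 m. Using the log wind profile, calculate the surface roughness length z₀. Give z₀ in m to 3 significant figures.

Log law: V(z) ∝ ln(z/z₀). With r = V₁/V₂ = 6.32/9.74 = 0.64887,
r · ln(z₂/z₀) = ln(z₁/z₀) ⇒ ln z₀ = (ln z₁ − r·ln z₂)/(1 − r)
ln z₀ = (2.80336 − 0.64887×5.14749) / 0.35113 = -1.5285
z₀ = exp(-1.5285) = 0.2169 m

z₀ ≈ 0.217 m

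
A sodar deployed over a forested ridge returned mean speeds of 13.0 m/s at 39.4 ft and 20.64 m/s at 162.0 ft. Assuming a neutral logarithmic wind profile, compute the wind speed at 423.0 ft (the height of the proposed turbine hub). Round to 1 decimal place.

25.8 m/s

Log law: V ∝ ln(z/z₀). From the pair, with r = V₁/V₂ = 0.62984,
ln z₀ = (ln z₁ − r·ln z₂)/(1 − r) = (3.6738 − 0.62984×5.0876)/0.37016 = 1.2680 → z₀ = 3.554 ft
V₃ = V₁ · ln(z₃/z₀)/ln(z₁/z₀) = 13.0 × 4.7793/2.4057 = 25.8264 m/s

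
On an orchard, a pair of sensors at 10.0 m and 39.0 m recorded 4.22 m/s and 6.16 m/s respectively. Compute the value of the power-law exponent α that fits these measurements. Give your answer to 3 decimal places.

α ≈ 0.278

Power law: V₂/V₁ = (z₂/z₁)^α ⇒ α = ln(V₂/V₁) / ln(z₂/z₁)
α = ln(6.16/4.22) / ln(39.0/10.0) = ln(1.4597) / ln(3.9000)
  = 0.37824 / 1.36098 = 0.27792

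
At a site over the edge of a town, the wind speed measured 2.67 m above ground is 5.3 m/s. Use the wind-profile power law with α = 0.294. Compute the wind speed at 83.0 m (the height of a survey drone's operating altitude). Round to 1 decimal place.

14.6 m/s

Power-law profile: V₂ = V₁ · (z₂/z₁)^α
V₂ = 5.3 × (83.0/2.67)^0.294 = 5.3 × (31.0861)^0.294
    = 5.3 × 2.7467 = 14.5576 m/s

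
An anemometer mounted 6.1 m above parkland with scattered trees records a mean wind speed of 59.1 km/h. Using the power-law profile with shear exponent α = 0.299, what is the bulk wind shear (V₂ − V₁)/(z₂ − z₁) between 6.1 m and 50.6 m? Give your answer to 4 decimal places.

Power law: V₂ = V₁ · (z₂/z₁)^α = 59.1 × (8.2951)^0.299 = 111.2538 km/h
ΔV/Δz = (111.2538 − 59.1)/(50.6 − 6.1) = 52.1538/44.5000 = 1.17200 km/h/m

1.1720 km/h/m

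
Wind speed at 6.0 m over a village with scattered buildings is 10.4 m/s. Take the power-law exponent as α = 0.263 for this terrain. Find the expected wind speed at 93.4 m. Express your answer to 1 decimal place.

Power-law profile: V₂ = V₁ · (z₂/z₁)^α
V₂ = 10.4 × (93.4/6.0)^0.263 = 10.4 × (15.5667)^0.263
    = 10.4 × 2.0585 = 21.4082 m/s

21.4 m/s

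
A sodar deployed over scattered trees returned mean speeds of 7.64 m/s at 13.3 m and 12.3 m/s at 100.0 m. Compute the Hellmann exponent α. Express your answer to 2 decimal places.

Power law: V₂/V₁ = (z₂/z₁)^α ⇒ α = ln(V₂/V₁) / ln(z₂/z₁)
α = ln(12.3/7.64) / ln(100.0/13.3) = ln(1.6099) / ln(7.5188)
  = 0.47620 / 2.01741 = 0.23605

α ≈ 0.24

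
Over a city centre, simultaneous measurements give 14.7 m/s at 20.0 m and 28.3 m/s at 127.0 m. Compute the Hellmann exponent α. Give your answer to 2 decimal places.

α ≈ 0.35

Power law: V₂/V₁ = (z₂/z₁)^α ⇒ α = ln(V₂/V₁) / ln(z₂/z₁)
α = ln(28.3/14.7) / ln(127.0/20.0) = ln(1.9252) / ln(6.3500)
  = 0.65501 / 1.84845 = 0.35436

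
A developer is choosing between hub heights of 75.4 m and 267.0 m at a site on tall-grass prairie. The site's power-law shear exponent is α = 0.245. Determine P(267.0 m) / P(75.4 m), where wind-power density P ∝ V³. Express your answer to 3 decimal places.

Speed ratio: V_B/V_A = (z_B/z_A)^α = (267.0/75.4)^0.245 = (3.5411)^0.245 = 1.36314
Power-density ratio: P_B/P_A = (V_B/V_A)³ = (1.36314)³ = 2.53290

2.533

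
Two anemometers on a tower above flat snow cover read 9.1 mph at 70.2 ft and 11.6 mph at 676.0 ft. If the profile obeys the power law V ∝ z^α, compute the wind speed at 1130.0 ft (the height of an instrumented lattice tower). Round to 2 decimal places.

12.26 mph

First find α: α = ln(V₂/V₁)/ln(z₂/z₁) = ln(11.6/9.1)/ln(676.0/70.2) = 0.24273/2.26484 = 0.1072
Extrapolate from 676.0 ft to 1130.0 ft: V₃ = 11.6 × (1130.0/676.0)^0.1072 = 11.6 × 1.0566 = 12.2566 mph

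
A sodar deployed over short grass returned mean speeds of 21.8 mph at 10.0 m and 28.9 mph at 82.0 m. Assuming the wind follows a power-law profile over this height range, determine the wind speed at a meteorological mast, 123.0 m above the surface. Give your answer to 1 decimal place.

First find α: α = ln(V₂/V₁)/ln(z₂/z₁) = ln(28.9/21.8)/ln(82.0/10.0) = 0.28193/2.10413 = 0.1340
Extrapolate from 82.0 m to 123.0 m: V₃ = 28.9 × (123.0/82.0)^0.1340 = 28.9 × 1.0558 = 30.5135 mph

30.5 mph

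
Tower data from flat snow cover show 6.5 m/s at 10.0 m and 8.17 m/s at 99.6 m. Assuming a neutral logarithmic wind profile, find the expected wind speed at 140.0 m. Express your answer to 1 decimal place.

Log law: V ∝ ln(z/z₀). From the pair, with r = V₁/V₂ = 0.79559,
ln z₀ = (ln z₁ − r·ln z₂)/(1 − r) = (2.3026 − 0.79559×4.6012)/0.20441 = -6.6440 → z₀ = 0.001302 m
V₃ = V₁ · ln(z₃/z₀)/ln(z₁/z₀) = 6.5 × 11.5856/8.9466 = 8.4174 m/s

8.4 m/s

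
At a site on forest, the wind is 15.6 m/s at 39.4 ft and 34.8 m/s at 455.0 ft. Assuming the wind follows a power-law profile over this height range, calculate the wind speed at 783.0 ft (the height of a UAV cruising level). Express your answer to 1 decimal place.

41.6 m/s

First find α: α = ln(V₂/V₁)/ln(z₂/z₁) = ln(34.8/15.6)/ln(455.0/39.4) = 0.80235/2.44653 = 0.3280
Extrapolate from 455.0 ft to 783.0 ft: V₃ = 34.8 × (783.0/455.0)^0.3280 = 34.8 × 1.1949 = 41.5809 m/s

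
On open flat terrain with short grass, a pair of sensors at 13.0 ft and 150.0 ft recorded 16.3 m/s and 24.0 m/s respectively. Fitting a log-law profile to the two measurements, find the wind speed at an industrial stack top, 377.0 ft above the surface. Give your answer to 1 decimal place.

26.9 m/s

Log law: V ∝ ln(z/z₀). From the pair, with r = V₁/V₂ = 0.67917,
ln z₀ = (ln z₁ − r·ln z₂)/(1 − r) = (2.5649 − 0.67917×5.0106)/0.32083 = -2.6123 → z₀ = 0.07337 ft
V₃ = V₁ · ln(z₃/z₀)/ln(z₁/z₀) = 16.3 × 8.5445/5.1772 = 26.9016 m/s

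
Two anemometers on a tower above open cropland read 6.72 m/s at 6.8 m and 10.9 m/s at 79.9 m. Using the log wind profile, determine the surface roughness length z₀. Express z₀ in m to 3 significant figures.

z₀ ≈ 0.129 m

Log law: V(z) ∝ ln(z/z₀). With r = V₁/V₂ = 6.72/10.9 = 0.61651,
r · ln(z₂/z₀) = ln(z₁/z₀) ⇒ ln z₀ = (ln z₁ − r·ln z₂)/(1 − r)
ln z₀ = (1.91692 − 0.61651×4.38078) / 0.38349 = -2.0441
z₀ = exp(-2.0441) = 0.1295 m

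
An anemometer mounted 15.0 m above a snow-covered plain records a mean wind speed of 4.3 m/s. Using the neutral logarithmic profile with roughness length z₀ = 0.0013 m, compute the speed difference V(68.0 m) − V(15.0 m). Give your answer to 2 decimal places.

0.69 m/s

Log law: V₂ = V₁ · ln(z₂/z₀)/ln(z₁/z₀) = 4.3 × 10.8649/9.3534 = 4.9949 m/s
ΔV = 4.9949 − 4.3 = 0.6949 m/s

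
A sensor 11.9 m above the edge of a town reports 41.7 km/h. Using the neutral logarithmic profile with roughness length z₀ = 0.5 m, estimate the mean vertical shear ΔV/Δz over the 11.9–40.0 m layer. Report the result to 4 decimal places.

0.5676 km/h/m

Log law: V₂ = V₁ · ln(z₂/z₀)/ln(z₁/z₀) = 41.7 × 4.3820/3.1697 = 57.6494 km/h
ΔV/Δz = (57.6494 − 41.7)/(40.0 − 11.9) = 15.9494/28.1000 = 0.56759 km/h/m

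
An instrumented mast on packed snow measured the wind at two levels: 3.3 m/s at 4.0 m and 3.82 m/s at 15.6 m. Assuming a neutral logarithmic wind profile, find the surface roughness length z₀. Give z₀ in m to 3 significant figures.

z₀ ≈ 0.000710 m

Log law: V(z) ∝ ln(z/z₀). With r = V₁/V₂ = 3.3/3.82 = 0.86387,
r · ln(z₂/z₀) = ln(z₁/z₀) ⇒ ln z₀ = (ln z₁ − r·ln z₂)/(1 − r)
ln z₀ = (1.38629 − 0.86387×2.74727) / 0.13613 = -7.2507
z₀ = exp(-7.2507) = 0.0007097 m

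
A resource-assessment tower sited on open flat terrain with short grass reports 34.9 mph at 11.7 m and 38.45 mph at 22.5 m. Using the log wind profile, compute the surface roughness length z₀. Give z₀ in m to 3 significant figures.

Log law: V(z) ∝ ln(z/z₀). With r = V₁/V₂ = 34.9/38.45 = 0.90767,
r · ln(z₂/z₀) = ln(z₁/z₀) ⇒ ln z₀ = (ln z₁ − r·ln z₂)/(1 − r)
ln z₀ = (2.45959 − 0.90767×3.11352) / 0.09233 = -3.9692
z₀ = exp(-3.9692) = 0.01889 m

z₀ ≈ 0.0189 m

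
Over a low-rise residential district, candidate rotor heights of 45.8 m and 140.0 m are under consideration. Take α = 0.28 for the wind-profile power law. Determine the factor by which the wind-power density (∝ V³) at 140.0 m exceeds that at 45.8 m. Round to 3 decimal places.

Speed ratio: V_B/V_A = (z_B/z_A)^α = (140.0/45.8)^0.28 = (3.0568)^0.28 = 1.36733
Power-density ratio: P_B/P_A = (V_B/V_A)³ = (1.36733)³ = 2.55635

2.556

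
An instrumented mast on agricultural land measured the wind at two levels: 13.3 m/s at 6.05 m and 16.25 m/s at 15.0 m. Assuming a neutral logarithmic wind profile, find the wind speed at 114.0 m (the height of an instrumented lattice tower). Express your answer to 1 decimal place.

22.8 m/s

Log law: V ∝ ln(z/z₀). From the pair, with r = V₁/V₂ = 0.81846,
ln z₀ = (ln z₁ − r·ln z₂)/(1 − r) = (1.8001 − 0.81846×2.7081)/0.18154 = -2.2936 → z₀ = 0.1009 m
V₃ = V₁ · ln(z₃/z₀)/ln(z₁/z₀) = 13.3 × 7.0298/4.0937 = 22.8393 m/s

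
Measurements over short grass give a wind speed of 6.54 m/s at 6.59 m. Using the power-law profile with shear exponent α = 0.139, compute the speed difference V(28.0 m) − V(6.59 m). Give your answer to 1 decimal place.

1.5 m/s

Power law: V₂ = V₁ · (z₂/z₁)^α = 6.54 × (4.2489)^0.139 = 7.9966 m/s
ΔV = 7.9966 − 6.54 = 1.4566 m/s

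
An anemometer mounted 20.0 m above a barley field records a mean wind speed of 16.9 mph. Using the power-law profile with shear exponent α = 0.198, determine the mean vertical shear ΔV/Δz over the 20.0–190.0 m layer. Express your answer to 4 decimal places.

0.0558 mph/m

Power law: V₂ = V₁ · (z₂/z₁)^α = 16.9 × (9.5000)^0.198 = 26.3922 mph
ΔV/Δz = (26.3922 − 16.9)/(190.0 − 20.0) = 9.4922/170.0000 = 0.05584 mph/m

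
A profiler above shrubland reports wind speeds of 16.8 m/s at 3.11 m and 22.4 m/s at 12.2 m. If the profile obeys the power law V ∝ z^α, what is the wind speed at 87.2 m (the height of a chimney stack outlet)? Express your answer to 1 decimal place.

First find α: α = ln(V₂/V₁)/ln(z₂/z₁) = ln(22.4/16.8)/ln(12.2/3.11) = 0.28768/1.36681 = 0.2105
Extrapolate from 12.2 m to 87.2 m: V₃ = 22.4 × (87.2/12.2)^0.2105 = 22.4 × 1.5128 = 33.8866 m/s

33.9 m/s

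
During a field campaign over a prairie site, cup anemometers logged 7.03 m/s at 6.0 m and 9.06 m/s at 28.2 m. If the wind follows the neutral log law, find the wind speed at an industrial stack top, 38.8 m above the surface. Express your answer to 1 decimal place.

Log law: V ∝ ln(z/z₀). From the pair, with r = V₁/V₂ = 0.77594,
ln z₀ = (ln z₁ − r·ln z₂)/(1 − r) = (1.7918 − 0.77594×3.3393)/0.22406 = -3.5675 → z₀ = 0.02823 m
V₃ = V₁ · ln(z₃/z₀)/ln(z₁/z₀) = 7.03 × 7.2260/5.3593 = 9.4786 m/s

9.5 m/s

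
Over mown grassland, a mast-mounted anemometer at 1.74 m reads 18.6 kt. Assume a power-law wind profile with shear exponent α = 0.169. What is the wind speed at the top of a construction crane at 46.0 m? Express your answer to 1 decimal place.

Power-law profile: V₂ = V₁ · (z₂/z₁)^α
V₂ = 18.6 × (46.0/1.74)^0.169 = 18.6 × (26.4368)^0.169
    = 18.6 × 1.7392 = 32.3494 kt

32.3 kt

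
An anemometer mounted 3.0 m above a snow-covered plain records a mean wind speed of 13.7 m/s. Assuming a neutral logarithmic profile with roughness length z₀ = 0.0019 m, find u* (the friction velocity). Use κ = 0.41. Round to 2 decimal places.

u* ≈ 0.76 m/s

Log law: V(z) = (u*/κ) · ln(z/z₀) ⇒ u* = κ · V / ln(z/z₀)
u* = 0.41 × 13.7 / ln(3.0/0.0019) = 0.41 × 13.7 / 7.3645
   = 5.6170 / 7.3645 = 0.7627 m/s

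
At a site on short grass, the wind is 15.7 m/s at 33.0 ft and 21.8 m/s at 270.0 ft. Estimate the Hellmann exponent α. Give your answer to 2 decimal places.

Power law: V₂/V₁ = (z₂/z₁)^α ⇒ α = ln(V₂/V₁) / ln(z₂/z₁)
α = ln(21.8/15.7) / ln(270.0/33.0) = ln(1.3885) / ln(8.1818)
  = 0.32825 / 2.10191 = 0.15617

α ≈ 0.16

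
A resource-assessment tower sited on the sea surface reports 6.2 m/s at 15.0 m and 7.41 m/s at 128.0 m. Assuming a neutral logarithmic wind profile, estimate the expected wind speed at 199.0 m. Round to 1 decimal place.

7.7 m/s

Log law: V ∝ ln(z/z₀). From the pair, with r = V₁/V₂ = 0.83671,
ln z₀ = (ln z₁ − r·ln z₂)/(1 − r) = (2.7081 − 0.83671×4.8520)/0.16329 = -8.2776 → z₀ = 0.0002541 m
V₃ = V₁ · ln(z₃/z₀)/ln(z₁/z₀) = 6.2 × 13.5709/10.9857 = 7.6590 m/s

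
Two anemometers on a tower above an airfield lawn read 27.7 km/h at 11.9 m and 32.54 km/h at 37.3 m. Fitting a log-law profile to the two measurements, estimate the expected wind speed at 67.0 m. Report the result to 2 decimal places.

Log law: V ∝ ln(z/z₀). From the pair, with r = V₁/V₂ = 0.85126,
ln z₀ = (ln z₁ − r·ln z₂)/(1 − r) = (2.4765 − 0.85126×3.6190)/0.14874 = -4.0619 → z₀ = 0.01722 m
V₃ = V₁ · ln(z₃/z₀)/ln(z₁/z₀) = 27.7 × 8.2666/6.5384 = 35.0213 km/h

35.02 km/h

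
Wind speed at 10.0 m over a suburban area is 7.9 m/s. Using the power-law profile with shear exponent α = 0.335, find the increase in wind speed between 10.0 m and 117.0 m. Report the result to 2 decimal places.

10.11 m/s

Power law: V₂ = V₁ · (z₂/z₁)^α = 7.9 × (11.7000)^0.335 = 18.0082 m/s
ΔV = 18.0082 − 7.9 = 10.1082 m/s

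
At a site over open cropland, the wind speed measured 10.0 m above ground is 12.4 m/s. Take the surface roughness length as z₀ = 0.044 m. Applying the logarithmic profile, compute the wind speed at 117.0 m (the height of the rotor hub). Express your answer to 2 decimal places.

Log law: V(z) ∝ ln(z/z₀), so V₂/V₁ = ln(z₂/z₀) / ln(z₁/z₀).
ln(117.0/0.044) = 7.8857, ln(10.0/0.044) = 5.4262
V₂ = 12.4 × 7.8857/5.4262 = 12.4 × 1.4533 = 18.0207 m/s

18.02 m/s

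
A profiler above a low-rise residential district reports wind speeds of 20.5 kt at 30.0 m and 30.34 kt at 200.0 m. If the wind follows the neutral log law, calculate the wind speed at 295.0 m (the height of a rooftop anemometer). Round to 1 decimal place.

Log law: V ∝ ln(z/z₀). From the pair, with r = V₁/V₂ = 0.67568,
ln z₀ = (ln z₁ − r·ln z₂)/(1 − r) = (3.4012 − 0.67568×5.2983)/0.32432 = -0.5511 → z₀ = 0.5763 m
V₃ = V₁ · ln(z₃/z₀)/ln(z₁/z₀) = 20.5 × 6.2381/3.9523 = 32.3559 kt

32.4 kt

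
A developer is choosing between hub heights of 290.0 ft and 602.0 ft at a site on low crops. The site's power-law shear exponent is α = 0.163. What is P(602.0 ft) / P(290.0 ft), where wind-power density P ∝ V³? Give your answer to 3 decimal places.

Speed ratio: V_B/V_A = (z_B/z_A)^α = (602.0/290.0)^0.163 = (2.0759)^0.163 = 1.12643
Power-density ratio: P_B/P_A = (V_B/V_A)³ = (1.12643)³ = 1.42926

1.429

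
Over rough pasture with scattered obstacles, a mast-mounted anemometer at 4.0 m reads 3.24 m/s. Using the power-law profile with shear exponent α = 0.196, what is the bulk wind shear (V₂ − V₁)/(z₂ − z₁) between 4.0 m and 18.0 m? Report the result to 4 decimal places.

Power law: V₂ = V₁ · (z₂/z₁)^α = 3.24 × (4.5000)^0.196 = 4.3509 m/s
ΔV/Δz = (4.3509 − 3.24)/(18.0 − 4.0) = 1.1109/14.0000 = 0.07935 m/s/m

0.0793 m/s/m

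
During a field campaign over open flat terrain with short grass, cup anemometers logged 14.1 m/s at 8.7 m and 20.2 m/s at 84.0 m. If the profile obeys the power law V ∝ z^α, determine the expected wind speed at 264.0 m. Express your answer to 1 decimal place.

24.2 m/s

First find α: α = ln(V₂/V₁)/ln(z₂/z₁) = ln(20.2/14.1)/ln(84.0/8.7) = 0.35951/2.26749 = 0.1585
Extrapolate from 84.0 m to 264.0 m: V₃ = 20.2 × (264.0/84.0)^0.1585 = 20.2 × 1.1991 = 24.2215 m/s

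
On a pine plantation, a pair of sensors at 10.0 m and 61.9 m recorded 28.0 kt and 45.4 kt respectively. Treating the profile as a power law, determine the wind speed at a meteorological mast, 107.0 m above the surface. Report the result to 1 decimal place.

First find α: α = ln(V₂/V₁)/ln(z₂/z₁) = ln(45.4/28.0)/ln(61.9/10.0) = 0.48331/1.82294 = 0.2651
Extrapolate from 61.9 m to 107.0 m: V₃ = 45.4 × (107.0/61.9)^0.2651 = 45.4 × 1.1562 = 52.4897 kt

52.5 kt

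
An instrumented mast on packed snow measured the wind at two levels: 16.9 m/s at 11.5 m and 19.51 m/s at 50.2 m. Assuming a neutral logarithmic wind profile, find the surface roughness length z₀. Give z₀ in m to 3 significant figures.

Log law: V(z) ∝ ln(z/z₀). With r = V₁/V₂ = 16.9/19.51 = 0.86622,
r · ln(z₂/z₀) = ln(z₁/z₀) ⇒ ln z₀ = (ln z₁ − r·ln z₂)/(1 − r)
ln z₀ = (2.44235 − 0.86622×3.91602) / 0.13378 = -7.0998
z₀ = exp(-7.0998) = 0.0008253 m

z₀ ≈ 0.000825 m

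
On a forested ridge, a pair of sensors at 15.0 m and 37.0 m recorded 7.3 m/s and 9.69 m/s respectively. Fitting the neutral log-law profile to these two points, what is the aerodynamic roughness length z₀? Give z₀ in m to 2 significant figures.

z₀ ≈ 0.95 m

Log law: V(z) ∝ ln(z/z₀). With r = V₁/V₂ = 7.3/9.69 = 0.75335,
r · ln(z₂/z₀) = ln(z₁/z₀) ⇒ ln z₀ = (ln z₁ − r·ln z₂)/(1 − r)
ln z₀ = (2.70805 − 0.75335×3.61092) / 0.24665 = -0.0497
z₀ = exp(-0.0497) = 0.9516 m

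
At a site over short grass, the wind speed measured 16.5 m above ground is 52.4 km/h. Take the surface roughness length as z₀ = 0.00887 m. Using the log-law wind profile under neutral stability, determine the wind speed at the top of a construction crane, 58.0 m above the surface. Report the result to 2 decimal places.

61.15 km/h

Log law: V(z) ∝ ln(z/z₀), so V₂/V₁ = ln(z₂/z₀) / ln(z₁/z₀).
ln(58.0/0.00887) = 8.7855, ln(16.5/0.00887) = 7.5284
V₂ = 52.4 × 8.7855/7.5284 = 52.4 × 1.1670 = 61.1496 km/h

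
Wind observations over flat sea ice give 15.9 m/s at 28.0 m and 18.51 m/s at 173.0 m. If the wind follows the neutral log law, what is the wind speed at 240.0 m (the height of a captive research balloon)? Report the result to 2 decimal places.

18.98 m/s

Log law: V ∝ ln(z/z₀). From the pair, with r = V₁/V₂ = 0.85900,
ln z₀ = (ln z₁ − r·ln z₂)/(1 − r) = (3.3322 − 0.85900×5.1533)/0.14100 = -7.7618 → z₀ = 0.0004257 m
V₃ = V₁ · ln(z₃/z₀)/ln(z₁/z₀) = 15.9 × 13.2424/11.0940 = 18.9792 m/s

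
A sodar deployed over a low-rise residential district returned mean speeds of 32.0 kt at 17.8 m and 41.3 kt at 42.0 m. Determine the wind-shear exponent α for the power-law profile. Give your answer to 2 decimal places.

α ≈ 0.30

Power law: V₂/V₁ = (z₂/z₁)^α ⇒ α = ln(V₂/V₁) / ln(z₂/z₁)
α = ln(41.3/32.0) / ln(42.0/17.8) = ln(1.2906) / ln(2.3596)
  = 0.25513 / 0.85847 = 0.29719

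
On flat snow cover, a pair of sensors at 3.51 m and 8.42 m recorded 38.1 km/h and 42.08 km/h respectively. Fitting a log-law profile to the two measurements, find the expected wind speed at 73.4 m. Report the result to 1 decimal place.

Log law: V ∝ ln(z/z₀). From the pair, with r = V₁/V₂ = 0.90542,
ln z₀ = (ln z₁ − r·ln z₂)/(1 − r) = (1.2556 − 0.90542×2.1306)/0.09458 = -7.1206 → z₀ = 0.0008083 m
V₃ = V₁ · ln(z₃/z₀)/ln(z₁/z₀) = 38.1 × 11.4165/8.3762 = 51.9292 km/h

51.9 km/h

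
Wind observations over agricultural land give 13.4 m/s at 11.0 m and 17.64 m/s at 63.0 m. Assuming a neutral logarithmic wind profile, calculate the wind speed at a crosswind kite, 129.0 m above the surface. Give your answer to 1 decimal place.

19.4 m/s

Log law: V ∝ ln(z/z₀). From the pair, with r = V₁/V₂ = 0.75964,
ln z₀ = (ln z₁ − r·ln z₂)/(1 − r) = (2.3979 − 0.75964×4.1431)/0.24036 = -3.1177 → z₀ = 0.04426 m
V₃ = V₁ · ln(z₃/z₀)/ln(z₁/z₀) = 13.4 × 7.9775/5.5156 = 19.3811 m/s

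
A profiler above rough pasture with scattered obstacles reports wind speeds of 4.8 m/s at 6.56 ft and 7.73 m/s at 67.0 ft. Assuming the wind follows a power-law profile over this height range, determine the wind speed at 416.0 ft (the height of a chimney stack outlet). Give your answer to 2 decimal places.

First find α: α = ln(V₂/V₁)/ln(z₂/z₁) = ln(7.73/4.8)/ln(67.0/6.56) = 0.47649/2.32370 = 0.2051
Extrapolate from 67.0 ft to 416.0 ft: V₃ = 7.73 × (416.0/67.0)^0.2051 = 7.73 × 1.4542 = 11.2407 m/s

11.24 m/s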